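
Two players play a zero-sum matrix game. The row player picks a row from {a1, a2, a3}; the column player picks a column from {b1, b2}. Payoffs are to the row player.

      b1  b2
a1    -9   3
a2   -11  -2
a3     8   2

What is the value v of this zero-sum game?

Row minima: a1 → -9, a2 → -11, a3 → 2; maximin = 2.
Column maxima: b1 → 8, b2 → 3; minimax = 3.
2 ≠ 3, so there is no saddle point; optimal play is mixed.
a2 is strictly dominated by a1, so the row player never plays it.
On the remaining 2×2 (a1, a3 vs b1, b2):
Let the row player play a1 with probability p. Expected payoff against b1: (-9)p + 8(1−p) = −17p + 8; against b2: 3p + 2(1−p) = p + 2.
Setting these equal: −17p + 8 = p + 2 ⇒ −18p = -6 ⇒ p = 1/3, and the value is (-17)·(1/3) + 8 = 7/3.
For the column player: with q = P(b1), equating a1's and a3's payoffs gives −12q + 3 = 6q + 2 ⇒ q = 1/18.

7/3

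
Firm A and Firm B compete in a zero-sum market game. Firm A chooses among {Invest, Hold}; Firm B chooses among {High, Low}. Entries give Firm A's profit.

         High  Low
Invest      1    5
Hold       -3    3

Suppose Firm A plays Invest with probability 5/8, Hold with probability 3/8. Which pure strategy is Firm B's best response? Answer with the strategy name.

If Firm B plays High, Firm A's expected payoff is (5/8)·1 + (3/8)·(-3) = -1/2.
If Firm B plays Low, Firm A's expected payoff is (5/8)·5 + (3/8)·3 = 17/4.
Firm B minimizes Firm A's payoff; the smallest is -1/2, so the best response is High.

High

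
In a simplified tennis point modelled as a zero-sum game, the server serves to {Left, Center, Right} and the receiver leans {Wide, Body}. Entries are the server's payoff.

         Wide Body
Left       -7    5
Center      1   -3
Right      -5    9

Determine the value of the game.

-1/3

Row minima: Left → -7, Center → -3, Right → -5; maximin = -3.
Column maxima: Wide → 1, Body → 9; minimax = 1.
-3 ≠ 1, so there is no saddle point; optimal play is mixed.
Left is strictly dominated by Right, so the server never plays it.
On the remaining 2×2 (Center, Right vs Wide, Body):
Let the server play Center with probability p. Expected payoff against Wide: 1p + (-5)(1−p) = 6p − 5; against Body: (-3)p + 9(1−p) = −12p + 9.
Setting these equal: 6p − 5 = −12p + 9 ⇒ 18p = 14 ⇒ p = 7/9, and the value is (6)·(7/9) − 5 = -1/3.
For the receiver: with q = P(Wide), equating Center's and Right's payoffs gives 4q − 3 = −14q + 9 ⇒ q = 2/3.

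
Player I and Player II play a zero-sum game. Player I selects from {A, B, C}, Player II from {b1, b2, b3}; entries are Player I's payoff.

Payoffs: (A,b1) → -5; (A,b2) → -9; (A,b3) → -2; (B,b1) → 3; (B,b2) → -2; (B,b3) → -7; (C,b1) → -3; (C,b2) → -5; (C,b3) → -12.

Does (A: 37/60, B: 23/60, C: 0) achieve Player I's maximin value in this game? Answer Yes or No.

Against b1 this mix gives (37/60)·(-5) + (23/60)·3 = -29/15.
Against b2 this mix gives (37/60)·(-9) + (23/60)·(-2) = -379/60.
Against b3 this mix gives (37/60)·(-2) + (23/60)·(-7) = -47/12.
Player II will play b2, holding Player I to -379/60. Shifting weight toward the row that does better against b2 would raise this floor (the equalizing mix achieves -59/12 against both b2 and b3), so the proposed strategy is not optimal.

No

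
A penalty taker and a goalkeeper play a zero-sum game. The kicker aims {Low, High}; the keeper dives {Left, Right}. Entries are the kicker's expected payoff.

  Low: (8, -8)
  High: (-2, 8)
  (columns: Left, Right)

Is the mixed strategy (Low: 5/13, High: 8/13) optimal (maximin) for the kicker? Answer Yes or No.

Against Left this mix gives (5/13)·8 + (8/13)·(-2) = 24/13.
Against Right this mix gives (5/13)·(-8) + (8/13)·8 = 24/13.
All of the keeper's active replies (Left, Right) yield 24/13, and no column does worse for the kicker. The mix makes the keeper indifferent and guarantees 24/13, so it is optimal.

Yes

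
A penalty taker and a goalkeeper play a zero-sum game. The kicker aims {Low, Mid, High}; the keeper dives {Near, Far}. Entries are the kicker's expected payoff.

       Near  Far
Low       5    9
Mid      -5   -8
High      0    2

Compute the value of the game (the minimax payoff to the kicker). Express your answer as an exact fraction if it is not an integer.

Row minima: Low → 5, Mid → -8, High → 0; maximin = 5.
Column maxima: Near → 5, Far → 9; minimax = 5.
Since maximin = minimax = 5, there is a saddle point and the value is 5.

5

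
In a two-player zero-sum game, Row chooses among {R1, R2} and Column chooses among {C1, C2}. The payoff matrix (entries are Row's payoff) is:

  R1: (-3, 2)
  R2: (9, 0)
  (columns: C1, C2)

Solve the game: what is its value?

Row minima: R1 → -3, R2 → 0; maximin = 0.
Column maxima: C1 → 9, C2 → 2; minimax = 2.
0 ≠ 2, so there is no saddle point; optimal play is mixed.
Let Row play R1 with probability p. Expected payoff against C1: (-3)p + 9(1−p) = −12p + 9; against C2: 2p + 0(1−p) = 2p.
Setting these equal: −12p + 9 = 2p ⇒ −14p = -9 ⇒ p = 9/14, and the value is (-12)·(9/14) + 9 = 9/7.
For Column: with q = P(C1), equating R1's and R2's payoffs gives −5q + 2 = 9q ⇒ q = 1/7.

9/7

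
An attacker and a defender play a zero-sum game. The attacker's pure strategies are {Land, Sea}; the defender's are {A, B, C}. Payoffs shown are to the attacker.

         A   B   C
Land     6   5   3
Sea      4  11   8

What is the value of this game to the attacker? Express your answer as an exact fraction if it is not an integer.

Row minima: Land → 3, Sea → 4; maximin = 4.
Column maxima: A → 6, B → 11, C → 8; minimax = 6.
4 ≠ 6, so there is no saddle point; optimal play is mixed.
B is strictly dominated by C (it gives the attacker strictly more in every row), so the defender never plays it.
On the remaining 2×2 (Land, Sea vs A, C):
Let the attacker play Land with probability p. Expected payoff against A: 6p + 4(1−p) = 2p + 4; against C: 3p + 8(1−p) = −5p + 8.
Setting these equal: 2p + 4 = −5p + 8 ⇒ 7p = 4 ⇒ p = 4/7, and the value is (2)·(4/7) + 4 = 36/7.
For the defender: with q = P(A), equating Land's and Sea's payoffs gives 3q + 3 = −4q + 8 ⇒ q = 5/7.

36/7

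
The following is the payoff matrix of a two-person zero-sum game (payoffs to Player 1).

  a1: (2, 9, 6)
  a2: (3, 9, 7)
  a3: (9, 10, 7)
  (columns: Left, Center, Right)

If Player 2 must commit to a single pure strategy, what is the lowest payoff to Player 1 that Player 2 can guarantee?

Column maxima: Left → 9, Center → 10, Right → 7.
The smallest of these is 7.

7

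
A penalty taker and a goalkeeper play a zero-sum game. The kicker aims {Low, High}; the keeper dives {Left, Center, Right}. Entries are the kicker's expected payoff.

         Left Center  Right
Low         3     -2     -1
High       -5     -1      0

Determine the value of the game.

-13/9

Row minima: Low → -2, High → -5; maximin = -2.
Column maxima: Left → 3, Center → -1, Right → 0; minimax = -1.
-2 ≠ -1, so there is no saddle point; optimal play is mixed.
Right is strictly dominated by Center (it gives the kicker strictly more in every row), so the keeper never plays it.
On the remaining 2×2 (Low, High vs Left, Center):
Let the kicker play Low with probability p. Expected payoff against Left: 3p + (-5)(1−p) = 8p − 5; against Center: (-2)p + (-1)(1−p) = −p − 1.
Setting these equal: 8p − 5 = −p − 1 ⇒ 9p = 4 ⇒ p = 4/9, and the value is (8)·(4/9) − 5 = -13/9.
For the keeper: with q = P(Left), equating Low's and High's payoffs gives 5q − 2 = −4q − 1 ⇒ q = 1/9.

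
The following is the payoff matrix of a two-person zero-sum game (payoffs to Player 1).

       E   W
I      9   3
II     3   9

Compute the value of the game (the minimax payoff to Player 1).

Row minima: I → 3, II → 3; maximin = 3.
Column maxima: E → 9, W → 9; minimax = 9.
3 ≠ 9, so there is no saddle point; optimal play is mixed.
Let Player 1 play I with probability p. Expected payoff against E: 9p + 3(1−p) = 6p + 3; against W: 3p + 9(1−p) = −6p + 9.
Setting these equal: 6p + 3 = −6p + 9 ⇒ 12p = 6 ⇒ p = 1/2, and the value is (6)·(1/2) + 3 = 6.
For Player 2: with q = P(E), equating I's and II's payoffs gives 6q + 3 = −6q + 9 ⇒ q = 1/2.

6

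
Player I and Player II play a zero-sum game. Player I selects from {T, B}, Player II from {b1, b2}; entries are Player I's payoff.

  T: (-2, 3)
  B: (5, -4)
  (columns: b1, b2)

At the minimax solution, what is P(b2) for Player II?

1/2

Row minima: T → -2, B → -4; maximin = -2.
Column maxima: b1 → 5, b2 → 3; minimax = 3.
-2 ≠ 3, so there is no saddle point; optimal play is mixed.
Let Player I play T with probability p. Expected payoff against b1: (-2)p + 5(1−p) = −7p + 5; against b2: 3p + (-4)(1−p) = 7p − 4.
Setting these equal: −7p + 5 = 7p − 4 ⇒ −14p = -9 ⇒ p = 9/14, and the value is (-7)·(9/14) + 5 = 1/2.
For Player II: with q = P(b1), equating T's and B's payoffs gives −5q + 3 = 9q − 4 ⇒ q = 1/2.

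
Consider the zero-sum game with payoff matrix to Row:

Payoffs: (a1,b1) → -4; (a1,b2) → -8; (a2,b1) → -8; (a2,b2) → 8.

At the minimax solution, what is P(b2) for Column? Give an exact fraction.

1/5

Row minima: a1 → -8, a2 → -8; maximin = -8.
Column maxima: b1 → -4, b2 → 8; minimax = -4.
-8 ≠ -4, so there is no saddle point; optimal play is mixed.
Let Row play a1 with probability p. Expected payoff against b1: (-4)p + (-8)(1−p) = 4p − 8; against b2: (-8)p + 8(1−p) = −16p + 8.
Setting these equal: 4p − 8 = −16p + 8 ⇒ 20p = 16 ⇒ p = 4/5, and the value is (4)·(4/5) − 8 = -24/5.
For Column: with q = P(b1), equating a1's and a2's payoffs gives 4q − 8 = −16q + 8 ⇒ q = 4/5.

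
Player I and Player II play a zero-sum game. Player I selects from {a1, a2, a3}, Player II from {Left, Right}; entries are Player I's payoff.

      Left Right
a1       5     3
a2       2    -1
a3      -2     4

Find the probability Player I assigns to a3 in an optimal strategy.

1/4

Row minima: a1 → 3, a2 → -1, a3 → -2; maximin = 3.
Column maxima: Left → 5, Right → 4; minimax = 4.
3 ≠ 4, so there is no saddle point; optimal play is mixed.
a2 is strictly dominated by a1, so Player I never plays it.
On the remaining 2×2 (a1, a3 vs Left, Right):
Let Player I play a1 with probability p. Expected payoff against Left: 5p + (-2)(1−p) = 7p − 2; against Right: 3p + 4(1−p) = −p + 4.
Setting these equal: 7p − 2 = −p + 4 ⇒ 8p = 6 ⇒ p = 3/4, and the value is (7)·(3/4) − 2 = 13/4.
For Player II: with q = P(Left), equating a1's and a3's payoffs gives 2q + 3 = −6q + 4 ⇒ q = 1/8.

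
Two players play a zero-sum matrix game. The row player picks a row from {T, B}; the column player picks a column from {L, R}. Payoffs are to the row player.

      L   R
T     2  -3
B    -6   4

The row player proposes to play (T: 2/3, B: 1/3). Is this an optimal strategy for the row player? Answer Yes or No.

Yes

Against L this mix gives (2/3)·2 + (1/3)·(-6) = -2/3.
Against R this mix gives (2/3)·(-3) + (1/3)·4 = -2/3.
All of the column player's active replies (L, R) yield -2/3, and no column does worse for the row player. The mix makes the column player indifferent and guarantees -2/3, so it is optimal.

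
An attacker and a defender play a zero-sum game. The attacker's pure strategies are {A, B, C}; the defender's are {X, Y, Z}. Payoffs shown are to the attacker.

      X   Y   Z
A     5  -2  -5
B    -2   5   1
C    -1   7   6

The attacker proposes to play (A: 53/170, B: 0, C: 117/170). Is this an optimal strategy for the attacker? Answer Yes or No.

Against X this mix gives (53/170)·5 + (117/170)·(-1) = 74/85.
Against Y this mix gives (53/170)·(-2) + (117/170)·7 = 713/170.
Against Z this mix gives (53/170)·(-5) + (117/170)·6 = 437/170.
The defender will play X, holding the attacker to 74/85. Shifting weight toward the row that does better against X would raise this floor (the equalizing mix achieves 25/17 against both X and Z), so the proposed strategy is not optimal.

No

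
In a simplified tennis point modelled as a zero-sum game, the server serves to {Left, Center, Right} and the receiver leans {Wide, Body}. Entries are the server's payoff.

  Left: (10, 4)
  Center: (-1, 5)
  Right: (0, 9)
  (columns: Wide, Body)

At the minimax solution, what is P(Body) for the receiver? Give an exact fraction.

2/3

Row minima: Left → 4, Center → -1, Right → 0; maximin = 4.
Column maxima: Wide → 10, Body → 9; minimax = 9.
4 ≠ 9, so there is no saddle point; optimal play is mixed.
Center is strictly dominated by Right, so the server never plays it.
On the remaining 2×2 (Left, Right vs Wide, Body):
Let the server play Left with probability p. Expected payoff against Wide: 10p + 0(1−p) = 10p; against Body: 4p + 9(1−p) = −5p + 9.
Setting these equal: 10p = −5p + 9 ⇒ 15p = 9 ⇒ p = 3/5, and the value is (10)·(3/5) = 6.
For the receiver: with q = P(Wide), equating Left's and Right's payoffs gives 6q + 4 = −9q + 9 ⇒ q = 1/3.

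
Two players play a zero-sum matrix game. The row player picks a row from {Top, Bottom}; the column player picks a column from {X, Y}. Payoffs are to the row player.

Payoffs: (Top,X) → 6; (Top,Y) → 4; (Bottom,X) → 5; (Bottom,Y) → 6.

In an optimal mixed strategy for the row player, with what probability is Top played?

1/3

Row minima: Top → 4, Bottom → 5; maximin = 5.
Column maxima: X → 6, Y → 6; minimax = 6.
5 ≠ 6, so there is no saddle point; optimal play is mixed.
Let the row player play Top with probability p. Expected payoff against X: 6p + 5(1−p) = p + 5; against Y: 4p + 6(1−p) = −2p + 6.
Setting these equal: p + 5 = −2p + 6 ⇒ 3p = 1 ⇒ p = 1/3, and the value is (1)·(1/3) + 5 = 16/3.
For the column player: with q = P(X), equating Top's and Bottom's payoffs gives 2q + 4 = −q + 6 ⇒ q = 2/3.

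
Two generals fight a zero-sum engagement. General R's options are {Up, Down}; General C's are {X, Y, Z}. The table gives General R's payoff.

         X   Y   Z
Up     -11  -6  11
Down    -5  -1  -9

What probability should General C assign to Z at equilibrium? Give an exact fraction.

3/13

Row minima: Up → -11, Down → -9; maximin = -9.
Column maxima: X → -5, Y → -1, Z → 11; minimax = -5.
-9 ≠ -5, so there is no saddle point; optimal play is mixed.
Y is strictly dominated by X (it gives General R strictly more in every row), so General C never plays it.
On the remaining 2×2 (Up, Down vs X, Z):
Let General R play Up with probability p. Expected payoff against X: (-11)p + (-5)(1−p) = −6p − 5; against Z: 11p + (-9)(1−p) = 20p − 9.
Setting these equal: −6p − 5 = 20p − 9 ⇒ −26p = -4 ⇒ p = 2/13, and the value is (-6)·(2/13) − 5 = -77/13.
For General C: with q = P(X), equating Up's and Down's payoffs gives −22q + 11 = 4q − 9 ⇒ q = 10/13.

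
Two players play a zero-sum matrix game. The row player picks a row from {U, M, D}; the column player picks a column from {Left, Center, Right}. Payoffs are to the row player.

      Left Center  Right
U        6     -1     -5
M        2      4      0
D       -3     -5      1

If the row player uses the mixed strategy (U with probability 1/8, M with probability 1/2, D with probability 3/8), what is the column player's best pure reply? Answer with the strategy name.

If the column player plays Left, the row player's expected payoff is (1/8)·6 + (1/2)·2 + (3/8)·(-3) = 5/8.
If the column player plays Center, the row player's expected payoff is (1/8)·(-1) + (1/2)·4 + (3/8)·(-5) = 0.
If the column player plays Right, the row player's expected payoff is (1/8)·(-5) + (1/2)·0 + (3/8)·1 = -1/4.
The column player minimizes the row player's payoff; the smallest is -1/4, so the best response is Right.

Right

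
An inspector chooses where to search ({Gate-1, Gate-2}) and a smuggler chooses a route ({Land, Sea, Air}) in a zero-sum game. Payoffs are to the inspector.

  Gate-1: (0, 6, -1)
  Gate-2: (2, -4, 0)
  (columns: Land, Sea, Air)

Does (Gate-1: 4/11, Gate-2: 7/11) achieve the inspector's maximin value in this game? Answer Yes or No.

Against Land this mix gives (4/11)·0 + (7/11)·2 = 14/11.
Against Sea this mix gives (4/11)·6 + (7/11)·(-4) = -4/11.
Against Air this mix gives (4/11)·(-1) + (7/11)·0 = -4/11.
All of the smuggler's active replies (Sea, Air) yield -4/11, and no column does worse for the inspector. The mix makes the smuggler indifferent and guarantees -4/11, so it is optimal.

Yes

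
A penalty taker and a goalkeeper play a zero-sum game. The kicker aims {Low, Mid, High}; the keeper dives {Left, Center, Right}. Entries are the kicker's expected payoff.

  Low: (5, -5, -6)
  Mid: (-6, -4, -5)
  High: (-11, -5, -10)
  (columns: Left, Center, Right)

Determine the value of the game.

Row minima: Low → -6, Mid → -6, High → -11; maximin = -6.
Column maxima: Left → 5, Center → -4, Right → -5; minimax = -5.
-6 ≠ -5, so there is no saddle point; optimal play is mixed.
High is strictly dominated by Mid, so the kicker never plays it.
Center is strictly dominated by Right (it gives the kicker strictly more in every row), so the keeper never plays it.
On the remaining 2×2 (Low, Mid vs Left, Right):
Let the kicker play Low with probability p. Expected payoff against Left: 5p + (-6)(1−p) = 11p − 6; against Right: (-6)p + (-5)(1−p) = −p − 5.
Setting these equal: 11p − 6 = −p − 5 ⇒ 12p = 1 ⇒ p = 1/12, and the value is (11)·(1/12) − 6 = -61/12.
For the keeper: with q = P(Left), equating Low's and Mid's payoffs gives 11q − 6 = −q − 5 ⇒ q = 1/12.

-61/12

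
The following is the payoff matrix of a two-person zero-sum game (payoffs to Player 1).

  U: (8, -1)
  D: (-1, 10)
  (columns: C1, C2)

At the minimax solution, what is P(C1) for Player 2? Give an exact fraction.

11/20

Row minima: U → -1, D → -1; maximin = -1.
Column maxima: C1 → 8, C2 → 10; minimax = 8.
-1 ≠ 8, so there is no saddle point; optimal play is mixed.
Let Player 1 play U with probability p. Expected payoff against C1: 8p + (-1)(1−p) = 9p − 1; against C2: (-1)p + 10(1−p) = −11p + 10.
Setting these equal: 9p − 1 = −11p + 10 ⇒ 20p = 11 ⇒ p = 11/20, and the value is (9)·(11/20) − 1 = 79/20.
For Player 2: with q = P(C1), equating U's and D's payoffs gives 9q − 1 = −11q + 10 ⇒ q = 11/20.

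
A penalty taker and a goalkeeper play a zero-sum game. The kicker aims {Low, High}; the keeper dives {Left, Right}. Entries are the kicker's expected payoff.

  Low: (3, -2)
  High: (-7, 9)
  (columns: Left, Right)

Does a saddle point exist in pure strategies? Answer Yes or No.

Row minima: Low → -2, High → -7; maximin = -2.
Column maxima: Left → 3, Right → 9; minimax = 3.
-2 ≠ 3, so no pure-strategy equilibrium exists.

No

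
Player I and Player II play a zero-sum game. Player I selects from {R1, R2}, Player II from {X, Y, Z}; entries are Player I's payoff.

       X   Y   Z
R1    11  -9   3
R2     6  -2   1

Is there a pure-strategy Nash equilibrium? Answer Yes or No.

Row minima: R1 → -9, R2 → -2; maximin = -2.
Column maxima: X → 11, Y → -2, Z → 3; minimax = -2.
maximin = minimax = -2, so a saddle point exists.

Yes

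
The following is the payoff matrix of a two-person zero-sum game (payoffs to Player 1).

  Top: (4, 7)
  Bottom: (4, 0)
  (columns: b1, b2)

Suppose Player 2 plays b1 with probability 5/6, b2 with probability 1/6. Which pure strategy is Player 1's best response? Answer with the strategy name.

Top

Expected payoff of Top: (5/6)·4 + (1/6)·7 = 9/2.
Expected payoff of Bottom: (5/6)·4 + (1/6)·0 = 10/3.
The largest is 9/2, so Player 1's best response is Top.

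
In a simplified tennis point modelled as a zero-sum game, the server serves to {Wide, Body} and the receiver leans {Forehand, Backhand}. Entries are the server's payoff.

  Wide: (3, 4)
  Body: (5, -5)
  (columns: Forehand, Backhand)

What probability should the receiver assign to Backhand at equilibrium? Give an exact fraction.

2/11

Row minima: Wide → 3, Body → -5; maximin = 3.
Column maxima: Forehand → 5, Backhand → 4; minimax = 4.
3 ≠ 4, so there is no saddle point; optimal play is mixed.
Let the server play Wide with probability p. Expected payoff against Forehand: 3p + 5(1−p) = −2p + 5; against Backhand: 4p + (-5)(1−p) = 9p − 5.
Setting these equal: −2p + 5 = 9p − 5 ⇒ −11p = -10 ⇒ p = 10/11, and the value is (-2)·(10/11) + 5 = 35/11.
For the receiver: with q = P(Forehand), equating Wide's and Body's payoffs gives −q + 4 = 10q − 5 ⇒ q = 9/11.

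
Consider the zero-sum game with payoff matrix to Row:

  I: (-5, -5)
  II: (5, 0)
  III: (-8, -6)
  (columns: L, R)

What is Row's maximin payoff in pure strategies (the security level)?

Row minima: I → -5, II → 0, III → -8.
The best of these is 0.

0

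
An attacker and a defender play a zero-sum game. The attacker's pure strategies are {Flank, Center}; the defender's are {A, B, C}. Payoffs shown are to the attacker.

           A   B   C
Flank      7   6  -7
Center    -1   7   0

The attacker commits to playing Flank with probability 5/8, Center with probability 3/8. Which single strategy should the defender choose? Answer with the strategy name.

C

If the defender plays A, the attacker's expected payoff is (5/8)·7 + (3/8)·(-1) = 4.
If the defender plays B, the attacker's expected payoff is (5/8)·6 + (3/8)·7 = 51/8.
If the defender plays C, the attacker's expected payoff is (5/8)·(-7) + (3/8)·0 = -35/8.
The defender minimizes the attacker's payoff; the smallest is -35/8, so the best response is C.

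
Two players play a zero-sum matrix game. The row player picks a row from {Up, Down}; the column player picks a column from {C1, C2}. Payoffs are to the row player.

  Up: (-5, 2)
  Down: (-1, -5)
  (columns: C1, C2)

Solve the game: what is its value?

Row minima: Up → -5, Down → -5; maximin = -5.
Column maxima: C1 → -1, C2 → 2; minimax = -1.
-5 ≠ -1, so there is no saddle point; optimal play is mixed.
Let the row player play Up with probability p. Expected payoff against C1: (-5)p + (-1)(1−p) = −4p − 1; against C2: 2p + (-5)(1−p) = 7p − 5.
Setting these equal: −4p − 1 = 7p − 5 ⇒ −11p = -4 ⇒ p = 4/11, and the value is (-4)·(4/11) − 1 = -27/11.
For the column player: with q = P(C1), equating Up's and Down's payoffs gives −7q + 2 = 4q − 5 ⇒ q = 7/11.

-27/11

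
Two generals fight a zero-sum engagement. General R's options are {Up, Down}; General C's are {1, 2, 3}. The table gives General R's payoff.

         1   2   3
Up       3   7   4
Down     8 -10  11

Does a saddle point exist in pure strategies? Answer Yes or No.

Row minima: Up → 3, Down → -10; maximin = 3.
Column maxima: 1 → 8, 2 → 7, 3 → 11; minimax = 7.
3 ≠ 7, so no pure-strategy equilibrium exists.

No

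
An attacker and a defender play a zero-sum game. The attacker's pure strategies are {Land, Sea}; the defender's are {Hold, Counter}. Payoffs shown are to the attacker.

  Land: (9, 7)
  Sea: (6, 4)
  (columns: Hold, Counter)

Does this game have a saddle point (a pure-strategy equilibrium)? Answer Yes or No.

Yes

Row minima: Land → 7, Sea → 4; maximin = 7.
Column maxima: Hold → 9, Counter → 7; minimax = 7.
maximin = minimax = 7, so a saddle point exists.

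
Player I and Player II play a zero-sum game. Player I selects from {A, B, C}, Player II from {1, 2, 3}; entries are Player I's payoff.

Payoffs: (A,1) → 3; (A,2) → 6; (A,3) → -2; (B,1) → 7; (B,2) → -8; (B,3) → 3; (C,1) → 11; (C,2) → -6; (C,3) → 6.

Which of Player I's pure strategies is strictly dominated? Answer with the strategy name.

B

C gives a strictly higher payoff than B against every column: 11 > 7, -6 > -8, 6 > 3.
So B is strictly dominated and Player I never plays it.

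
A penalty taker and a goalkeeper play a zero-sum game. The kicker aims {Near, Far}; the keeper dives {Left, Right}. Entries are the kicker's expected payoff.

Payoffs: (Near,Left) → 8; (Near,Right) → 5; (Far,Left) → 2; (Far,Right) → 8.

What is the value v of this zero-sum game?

Row minima: Near → 5, Far → 2; maximin = 5.
Column maxima: Left → 8, Right → 8; minimax = 8.
5 ≠ 8, so there is no saddle point; optimal play is mixed.
Let the kicker play Near with probability p. Expected payoff against Left: 8p + 2(1−p) = 6p + 2; against Right: 5p + 8(1−p) = −3p + 8.
Setting these equal: 6p + 2 = −3p + 8 ⇒ 9p = 6 ⇒ p = 2/3, and the value is (6)·(2/3) + 2 = 6.
For the keeper: with q = P(Left), equating Near's and Far's payoffs gives 3q + 5 = −6q + 8 ⇒ q = 1/3.

6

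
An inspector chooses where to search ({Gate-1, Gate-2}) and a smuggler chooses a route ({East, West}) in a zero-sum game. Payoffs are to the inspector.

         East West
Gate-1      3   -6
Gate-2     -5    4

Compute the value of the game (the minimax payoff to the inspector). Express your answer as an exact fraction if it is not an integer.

Row minima: Gate-1 → -6, Gate-2 → -5; maximin = -5.
Column maxima: East → 3, West → 4; minimax = 3.
-5 ≠ 3, so there is no saddle point; optimal play is mixed.
Let the inspector play Gate-1 with probability p. Expected payoff against East: 3p + (-5)(1−p) = 8p − 5; against West: (-6)p + 4(1−p) = −10p + 4.
Setting these equal: 8p − 5 = −10p + 4 ⇒ 18p = 9 ⇒ p = 1/2, and the value is (8)·(1/2) − 5 = -1.
For the smuggler: with q = P(East), equating Gate-1's and Gate-2's payoffs gives 9q − 6 = −9q + 4 ⇒ q = 5/9.

-1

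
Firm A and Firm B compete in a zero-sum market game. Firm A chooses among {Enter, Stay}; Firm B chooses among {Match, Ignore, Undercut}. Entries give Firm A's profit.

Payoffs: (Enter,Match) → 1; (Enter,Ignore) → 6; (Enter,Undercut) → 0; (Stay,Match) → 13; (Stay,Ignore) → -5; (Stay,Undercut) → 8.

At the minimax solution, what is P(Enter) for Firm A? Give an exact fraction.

13/19

Row minima: Enter → 0, Stay → -5; maximin = 0.
Column maxima: Match → 13, Ignore → 6, Undercut → 8; minimax = 6.
0 ≠ 6, so there is no saddle point; optimal play is mixed.
Match is strictly dominated by Undercut (it gives Firm A strictly more in every row), so Firm B never plays it.
On the remaining 2×2 (Enter, Stay vs Ignore, Undercut):
Let Firm A play Enter with probability p. Expected payoff against Ignore: 6p + (-5)(1−p) = 11p − 5; against Undercut: 0p + 8(1−p) = −8p + 8.
Setting these equal: 11p − 5 = −8p + 8 ⇒ 19p = 13 ⇒ p = 13/19, and the value is (11)·(13/19) − 5 = 48/19.
For Firm B: with q = P(Ignore), equating Enter's and Stay's payoffs gives 6q = −13q + 8 ⇒ q = 8/19.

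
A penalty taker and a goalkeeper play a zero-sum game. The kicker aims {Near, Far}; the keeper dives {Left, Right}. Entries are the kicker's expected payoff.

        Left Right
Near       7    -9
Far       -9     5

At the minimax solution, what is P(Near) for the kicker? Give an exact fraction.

7/15

Row minima: Near → -9, Far → -9; maximin = -9.
Column maxima: Left → 7, Right → 5; minimax = 5.
-9 ≠ 5, so there is no saddle point; optimal play is mixed.
Let the kicker play Near with probability p. Expected payoff against Left: 7p + (-9)(1−p) = 16p − 9; against Right: (-9)p + 5(1−p) = −14p + 5.
Setting these equal: 16p − 9 = −14p + 5 ⇒ 30p = 14 ⇒ p = 7/15, and the value is (16)·(7/15) − 9 = -23/15.
For the keeper: with q = P(Left), equating Near's and Far's payoffs gives 16q − 9 = −14q + 5 ⇒ q = 7/15.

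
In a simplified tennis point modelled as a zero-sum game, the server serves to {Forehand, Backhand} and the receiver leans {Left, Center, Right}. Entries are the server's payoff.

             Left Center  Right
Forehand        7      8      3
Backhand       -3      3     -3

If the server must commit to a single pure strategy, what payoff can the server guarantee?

3

Row minima: Forehand → 3, Backhand → -3.
The best of these is 3.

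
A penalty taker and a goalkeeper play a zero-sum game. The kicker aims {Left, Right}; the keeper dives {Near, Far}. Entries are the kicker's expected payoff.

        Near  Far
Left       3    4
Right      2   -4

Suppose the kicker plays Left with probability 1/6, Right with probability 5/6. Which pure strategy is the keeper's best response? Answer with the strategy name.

If the keeper plays Near, the kicker's expected payoff is (1/6)·3 + (5/6)·2 = 13/6.
If the keeper plays Far, the kicker's expected payoff is (1/6)·4 + (5/6)·(-4) = -8/3.
The keeper minimizes the kicker's payoff; the smallest is -8/3, so the best response is Far.

Far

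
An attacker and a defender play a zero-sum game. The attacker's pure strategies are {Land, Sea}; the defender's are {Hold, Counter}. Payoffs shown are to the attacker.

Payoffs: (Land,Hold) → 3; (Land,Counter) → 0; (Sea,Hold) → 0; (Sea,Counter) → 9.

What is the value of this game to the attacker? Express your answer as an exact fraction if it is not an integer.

Row minima: Land → 0, Sea → 0; maximin = 0.
Column maxima: Hold → 3, Counter → 9; minimax = 3.
0 ≠ 3, so there is no saddle point; optimal play is mixed.
Let the attacker play Land with probability p. Expected payoff against Hold: 3p + 0(1−p) = 3p; against Counter: 0p + 9(1−p) = −9p + 9.
Setting these equal: 3p = −9p + 9 ⇒ 12p = 9 ⇒ p = 3/4, and the value is (3)·(3/4) = 9/4.
For the defender: with q = P(Hold), equating Land's and Sea's payoffs gives 3q = −9q + 9 ⇒ q = 3/4.

9/4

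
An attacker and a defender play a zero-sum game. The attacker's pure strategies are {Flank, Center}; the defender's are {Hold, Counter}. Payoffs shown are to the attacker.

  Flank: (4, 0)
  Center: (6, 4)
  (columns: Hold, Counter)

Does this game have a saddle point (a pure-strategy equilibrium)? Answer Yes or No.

Yes

Row minima: Flank → 0, Center → 4; maximin = 4.
Column maxima: Hold → 6, Counter → 4; minimax = 4.
maximin = minimax = 4, so a saddle point exists.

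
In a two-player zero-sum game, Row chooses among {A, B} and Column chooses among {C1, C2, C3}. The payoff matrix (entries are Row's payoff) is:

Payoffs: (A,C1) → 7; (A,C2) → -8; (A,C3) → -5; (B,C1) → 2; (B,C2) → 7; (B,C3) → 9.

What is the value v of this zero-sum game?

Row minima: A → -8, B → 2; maximin = 2.
Column maxima: C1 → 7, C2 → 7, C3 → 9; minimax = 7.
2 ≠ 7, so there is no saddle point; optimal play is mixed.
C3 is strictly dominated by C2 (it gives Row strictly more in every row), so Column never plays it.
On the remaining 2×2 (A, B vs C1, C2):
Let Row play A with probability p. Expected payoff against C1: 7p + 2(1−p) = 5p + 2; against C2: (-8)p + 7(1−p) = −15p + 7.
Setting these equal: 5p + 2 = −15p + 7 ⇒ 20p = 5 ⇒ p = 1/4, and the value is (5)·(1/4) + 2 = 13/4.
For Column: with q = P(C1), equating A's and B's payoffs gives 15q − 8 = −5q + 7 ⇒ q = 3/4.

13/4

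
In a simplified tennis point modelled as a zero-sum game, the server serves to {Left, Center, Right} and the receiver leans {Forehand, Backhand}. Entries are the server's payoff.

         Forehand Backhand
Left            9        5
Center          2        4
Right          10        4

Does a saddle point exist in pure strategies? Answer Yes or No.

Row minima: Left → 5, Center → 2, Right → 4; maximin = 5.
Column maxima: Forehand → 10, Backhand → 5; minimax = 5.
maximin = minimax = 5, so a saddle point exists.

Yes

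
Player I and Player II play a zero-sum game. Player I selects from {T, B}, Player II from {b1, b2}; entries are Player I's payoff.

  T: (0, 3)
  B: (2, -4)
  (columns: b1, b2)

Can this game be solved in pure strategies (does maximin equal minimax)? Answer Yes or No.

Row minima: T → 0, B → -4; maximin = 0.
Column maxima: b1 → 2, b2 → 3; minimax = 2.
0 ≠ 2, so no pure-strategy equilibrium exists.

No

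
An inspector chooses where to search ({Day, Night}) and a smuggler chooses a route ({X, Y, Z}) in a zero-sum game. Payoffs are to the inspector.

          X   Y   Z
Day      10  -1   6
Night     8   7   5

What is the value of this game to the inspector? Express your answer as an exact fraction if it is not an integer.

Row minima: Day → -1, Night → 5; maximin = 5.
Column maxima: X → 10, Y → 7, Z → 6; minimax = 6.
5 ≠ 6, so there is no saddle point; optimal play is mixed.
X is strictly dominated by Y (it gives the inspector strictly more in every row), so the smuggler never plays it.
On the remaining 2×2 (Day, Night vs Y, Z):
Let the inspector play Day with probability p. Expected payoff against Y: (-1)p + 7(1−p) = −8p + 7; against Z: 6p + 5(1−p) = p + 5.
Setting these equal: −8p + 7 = p + 5 ⇒ −9p = -2 ⇒ p = 2/9, and the value is (-8)·(2/9) + 7 = 47/9.
For the smuggler: with q = P(Y), equating Day's and Night's payoffs gives −7q + 6 = 2q + 5 ⇒ q = 1/9.

47/9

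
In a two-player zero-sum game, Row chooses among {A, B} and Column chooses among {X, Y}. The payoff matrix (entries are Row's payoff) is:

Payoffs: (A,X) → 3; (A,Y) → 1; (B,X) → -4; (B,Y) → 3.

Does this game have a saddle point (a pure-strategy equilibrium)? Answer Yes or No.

Row minima: A → 1, B → -4; maximin = 1.
Column maxima: X → 3, Y → 3; minimax = 3.
1 ≠ 3, so no pure-strategy equilibrium exists.

No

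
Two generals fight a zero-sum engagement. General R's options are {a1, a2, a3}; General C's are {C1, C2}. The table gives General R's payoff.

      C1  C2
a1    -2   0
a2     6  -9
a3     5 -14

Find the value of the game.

-18/17

Row minima: a1 → -2, a2 → -9, a3 → -14; maximin = -2.
Column maxima: C1 → 6, C2 → 0; minimax = 0.
-2 ≠ 0, so there is no saddle point; optimal play is mixed.
a3 is strictly dominated by a2, so General R never plays it.
On the remaining 2×2 (a1, a2 vs C1, C2):
Let General R play a1 with probability p. Expected payoff against C1: (-2)p + 6(1−p) = −8p + 6; against C2: 0p + (-9)(1−p) = 9p − 9.
Setting these equal: −8p + 6 = 9p − 9 ⇒ −17p = -15 ⇒ p = 15/17, and the value is (-8)·(15/17) + 6 = -18/17.
For General C: with q = P(C1), equating a1's and a2's payoffs gives −2q = 15q − 9 ⇒ q = 9/17.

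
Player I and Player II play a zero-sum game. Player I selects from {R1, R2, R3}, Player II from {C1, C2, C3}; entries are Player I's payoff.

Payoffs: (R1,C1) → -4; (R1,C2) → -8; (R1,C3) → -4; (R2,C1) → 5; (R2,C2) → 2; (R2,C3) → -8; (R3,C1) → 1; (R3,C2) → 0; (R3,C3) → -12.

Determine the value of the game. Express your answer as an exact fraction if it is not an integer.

Row minima: R1 → -8, R2 → -8, R3 → -12; maximin = -8.
Column maxima: C1 → 5, C2 → 2, C3 → -4; minimax = -4.
-8 ≠ -4, so there is no saddle point; optimal play is mixed.
R3 is strictly dominated by R2, so Player I never plays it.
C1 is strictly dominated by C2 (it gives Player I strictly more in every row), so Player II never plays it.
On the remaining 2×2 (R1, R2 vs C2, C3):
Let Player I play R1 with probability p. Expected payoff against C2: (-8)p + 2(1−p) = −10p + 2; against C3: (-4)p + (-8)(1−p) = 4p − 8.
Setting these equal: −10p + 2 = 4p − 8 ⇒ −14p = -10 ⇒ p = 5/7, and the value is (-10)·(5/7) + 2 = -36/7.
For Player II: with q = P(C2), equating R1's and R2's payoffs gives −4q − 4 = 10q − 8 ⇒ q = 2/7.

-36/7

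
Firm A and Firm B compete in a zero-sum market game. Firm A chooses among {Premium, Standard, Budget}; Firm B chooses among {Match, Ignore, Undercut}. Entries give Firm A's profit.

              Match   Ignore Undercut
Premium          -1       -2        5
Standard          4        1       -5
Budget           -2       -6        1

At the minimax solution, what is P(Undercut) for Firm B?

Row minima: Premium → -2, Standard → -5, Budget → -6; maximin = -2.
Column maxima: Match → 4, Ignore → 1, Undercut → 5; minimax = 1.
-2 ≠ 1, so there is no saddle point; optimal play is mixed.
Budget is strictly dominated by Premium, so Firm A never plays it.
Match is strictly dominated by Ignore (it gives Firm A strictly more in every row), so Firm B never plays it.
On the remaining 2×2 (Premium, Standard vs Ignore, Undercut):
Let Firm A play Premium with probability p. Expected payoff against Ignore: (-2)p + 1(1−p) = −3p + 1; against Undercut: 5p + (-5)(1−p) = 10p − 5.
Setting these equal: −3p + 1 = 10p − 5 ⇒ −13p = -6 ⇒ p = 6/13, and the value is (-3)·(6/13) + 1 = -5/13.
For Firm B: with q = P(Ignore), equating Premium's and Standard's payoffs gives −7q + 5 = 6q − 5 ⇒ q = 10/13.

3/13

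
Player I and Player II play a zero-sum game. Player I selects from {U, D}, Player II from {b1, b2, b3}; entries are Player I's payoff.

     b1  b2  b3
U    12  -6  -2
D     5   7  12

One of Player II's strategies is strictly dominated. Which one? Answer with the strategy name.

b3

b2 holds Player I's payoff strictly below b3 in every row: -6 < -2, 7 < 12.
So b3 is strictly dominated for Player II.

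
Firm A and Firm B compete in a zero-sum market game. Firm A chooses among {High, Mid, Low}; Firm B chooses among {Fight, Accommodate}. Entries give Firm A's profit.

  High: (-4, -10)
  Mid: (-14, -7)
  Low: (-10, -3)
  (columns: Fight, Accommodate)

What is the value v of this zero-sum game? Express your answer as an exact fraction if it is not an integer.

Row minima: High → -10, Mid → -14, Low → -10; maximin = -10.
Column maxima: Fight → -4, Accommodate → -3; minimax = -4.
-10 ≠ -4, so there is no saddle point; optimal play is mixed.
Mid is strictly dominated by Low, so Firm A never plays it.
On the remaining 2×2 (High, Low vs Fight, Accommodate):
Let Firm A play High with probability p. Expected payoff against Fight: (-4)p + (-10)(1−p) = 6p − 10; against Accommodate: (-10)p + (-3)(1−p) = −7p − 3.
Setting these equal: 6p − 10 = −7p − 3 ⇒ 13p = 7 ⇒ p = 7/13, and the value is (6)·(7/13) − 10 = -88/13.
For Firm B: with q = P(Fight), equating High's and Low's payoffs gives 6q − 10 = −7q − 3 ⇒ q = 7/13.

-88/13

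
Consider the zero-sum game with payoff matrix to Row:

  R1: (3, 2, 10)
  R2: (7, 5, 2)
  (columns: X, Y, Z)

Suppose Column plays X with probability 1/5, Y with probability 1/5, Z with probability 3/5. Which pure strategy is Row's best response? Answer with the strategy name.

Expected payoff of R1: (1/5)·3 + (1/5)·2 + (3/5)·10 = 7.
Expected payoff of R2: (1/5)·7 + (1/5)·5 + (3/5)·2 = 18/5.
The largest is 7, so Row's best response is R1.

R1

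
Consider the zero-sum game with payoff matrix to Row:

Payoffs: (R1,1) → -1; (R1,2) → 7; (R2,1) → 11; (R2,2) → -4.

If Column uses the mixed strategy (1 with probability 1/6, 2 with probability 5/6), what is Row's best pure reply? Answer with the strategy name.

R1

Expected payoff of R1: (1/6)·(-1) + (5/6)·7 = 17/3.
Expected payoff of R2: (1/6)·11 + (5/6)·(-4) = -3/2.
The largest is 17/3, so Row's best response is R1.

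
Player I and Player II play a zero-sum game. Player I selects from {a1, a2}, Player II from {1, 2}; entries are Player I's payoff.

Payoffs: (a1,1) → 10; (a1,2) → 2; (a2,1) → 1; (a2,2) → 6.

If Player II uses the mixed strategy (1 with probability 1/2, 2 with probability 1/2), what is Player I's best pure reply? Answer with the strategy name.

a1

Expected payoff of a1: (1/2)·10 + (1/2)·2 = 6.
Expected payoff of a2: (1/2)·1 + (1/2)·6 = 7/2.
The largest is 6, so Player I's best response is a1.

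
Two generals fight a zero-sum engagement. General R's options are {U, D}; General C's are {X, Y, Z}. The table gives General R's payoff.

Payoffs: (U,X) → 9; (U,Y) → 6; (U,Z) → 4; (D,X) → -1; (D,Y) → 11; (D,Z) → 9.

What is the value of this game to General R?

Row minima: U → 4, D → -1; maximin = 4.
Column maxima: X → 9, Y → 11, Z → 9; minimax = 9.
4 ≠ 9, so there is no saddle point; optimal play is mixed.
Y is strictly dominated by Z (it gives General R strictly more in every row), so General C never plays it.
On the remaining 2×2 (U, D vs X, Z):
Let General R play U with probability p. Expected payoff against X: 9p + (-1)(1−p) = 10p − 1; against Z: 4p + 9(1−p) = −5p + 9.
Setting these equal: 10p − 1 = −5p + 9 ⇒ 15p = 10 ⇒ p = 2/3, and the value is (10)·(2/3) − 1 = 17/3.
For General C: with q = P(X), equating U's and D's payoffs gives 5q + 4 = −10q + 9 ⇒ q = 1/3.

17/3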